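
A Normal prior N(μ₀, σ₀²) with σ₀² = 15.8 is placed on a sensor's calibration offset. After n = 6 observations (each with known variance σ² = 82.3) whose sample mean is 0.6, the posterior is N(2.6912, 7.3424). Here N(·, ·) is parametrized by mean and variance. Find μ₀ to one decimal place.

μ₀ = 5.1

With known observation variance, the Normal–Normal posterior has precision τ_n = τ₀ + n/σ² and mean μ_n = (τ₀μ₀ + (n/σ²)x̄)/τ_n.
Here τ₀ = 1/15.8 = 0.063291 and τ_data = 6/82.3 = 0.072904, so τ_n = 0.136195.
Rearranging for μ₀: μ₀ = (μ_n·τ_n − τ_data·x̄)/τ₀ = (2.6912·0.136195 − 0.072904·0.6) / 0.063291 = 0.322786/0.063291 ≈ 5.1.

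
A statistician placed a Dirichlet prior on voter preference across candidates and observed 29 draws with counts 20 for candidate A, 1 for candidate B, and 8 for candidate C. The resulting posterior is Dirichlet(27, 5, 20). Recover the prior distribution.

For a Dirichlet(α) prior with multinomial counts c, the posterior is Dirichlet(α + c) componentwise.
Subtract each count from the matching posterior parameter: 27−20=7, 5−1=4, 20−8=12.

Dirichlet(7, 4, 12)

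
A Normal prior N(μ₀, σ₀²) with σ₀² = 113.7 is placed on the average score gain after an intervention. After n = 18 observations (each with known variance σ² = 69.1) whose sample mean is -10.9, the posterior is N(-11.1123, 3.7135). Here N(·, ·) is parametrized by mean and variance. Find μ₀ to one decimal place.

The posterior mean is a precision-weighted average: μ_n = (τ₀μ₀ + τ_data·x̄)/(τ₀+τ_data), with τ₀=1/σ₀² and τ_data=n/σ².
Here τ₀ = 1/113.7 = 0.008795 and τ_data = 18/69.1 = 0.260492, so τ_n = 0.269287.
Rearranging for μ₀: μ₀ = (μ_n·τ_n − τ_data·x̄)/τ₀ = (-11.1123·0.269287 − 0.260492·-10.9) / 0.008795 = -0.153035/0.008795 ≈ -17.4.

μ₀ = -17.4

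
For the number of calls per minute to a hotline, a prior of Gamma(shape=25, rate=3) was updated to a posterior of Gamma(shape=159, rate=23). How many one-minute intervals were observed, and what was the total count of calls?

A Gamma(α, β) prior (rate parametrization) on a Poisson rate with n observations summing to S gives posterior Gamma(α+S, β+n).
Matching: Σxᵢ = 159 − 25 = 134 and n = 23 − 3 = 20.

n = 20 one-minute intervals with total 134 calls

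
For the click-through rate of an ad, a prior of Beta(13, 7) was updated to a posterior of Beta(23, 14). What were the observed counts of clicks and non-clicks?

10 clicks and 7 non-clicks

Under Beta–binomial conjugacy the posterior parameters are (α+s, β+f).
So s = 23 − 13 = 10 and f = 14 − 7 = 7.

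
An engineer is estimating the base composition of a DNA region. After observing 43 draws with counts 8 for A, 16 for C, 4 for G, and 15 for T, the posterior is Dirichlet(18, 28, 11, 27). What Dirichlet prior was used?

For a Dirichlet(α) prior with multinomial counts c, the posterior is Dirichlet(α + c) componentwise.
Subtract each count from the matching posterior parameter: 18−8=10, 28−16=12, 11−4=7, 27−15=12.

Dirichlet(10, 12, 7, 12)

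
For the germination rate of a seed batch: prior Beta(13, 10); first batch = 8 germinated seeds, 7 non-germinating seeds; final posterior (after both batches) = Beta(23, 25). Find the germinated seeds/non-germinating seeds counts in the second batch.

2 germinated seeds and 8 non-germinating seeds

Because Beta–binomial updating is additive in the counts, the combined data contributed (α_post−α_prior, β_post−β_prior) successes and failures.
Total across both batches: 23−13=10 germinated seeds, 25−10=15 non-germinating seeds.
Subtract the first batch: 10−8=2 germinated seeds and 15−7=8 non-germinating seeds.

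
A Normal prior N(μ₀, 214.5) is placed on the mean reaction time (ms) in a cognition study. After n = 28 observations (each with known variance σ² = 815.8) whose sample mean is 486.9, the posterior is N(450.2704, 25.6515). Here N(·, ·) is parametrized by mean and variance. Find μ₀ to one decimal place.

μ₀ = 180.6

With known observation variance, the Normal–Normal posterior has precision τ_n = τ₀ + n/σ² and mean μ_n = (τ₀μ₀ + (n/σ²)x̄)/τ_n.
Here τ₀ = 1/214.5 = 0.004662 and τ_data = 28/815.8 = 0.034322, so τ_n = 0.038984.
Rearranging for μ₀: μ₀ = (μ_n·τ_n − τ_data·x̄)/τ₀ = (450.2704·0.038984 − 0.034322·486.9) / 0.004662 = 0.841959/0.004662 ≈ 180.6.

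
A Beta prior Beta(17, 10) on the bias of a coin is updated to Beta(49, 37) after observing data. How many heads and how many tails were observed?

Under Beta–binomial conjugacy the posterior parameters are (a+s, b+f).
So s = 49 − 17 = 32 and f = 37 − 10 = 27.

32 heads and 27 tails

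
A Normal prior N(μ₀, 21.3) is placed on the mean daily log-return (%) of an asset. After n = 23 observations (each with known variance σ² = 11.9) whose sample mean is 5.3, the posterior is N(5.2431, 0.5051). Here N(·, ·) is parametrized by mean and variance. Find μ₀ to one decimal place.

The posterior mean is a precision-weighted average: μ_n = (τ₀μ₀ + τ_data·x̄)/(τ₀+τ_data), with τ₀=1/σ₀² and τ_data=n/σ².
Here τ₀ = 1/21.3 = 0.046948 and τ_data = 23/11.9 = 1.932773, so τ_n = 1.979721.
Rearranging for μ₀: μ₀ = (μ_n·τ_n − τ_data·x̄)/τ₀ = (5.2431·1.979721 − 1.932773·5.3) / 0.046948 = 0.136178/0.046948 ≈ 2.9.

μ₀ = 2.9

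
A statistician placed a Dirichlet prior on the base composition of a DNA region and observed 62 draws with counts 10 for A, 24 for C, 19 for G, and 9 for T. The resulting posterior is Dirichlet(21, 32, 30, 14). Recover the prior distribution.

For a Dirichlet(α) prior with multinomial counts c, the posterior is Dirichlet(α + c) componentwise.
Subtract each count from the matching posterior parameter: 21−10=11, 32−24=8, 30−19=11, 14−9=5.

Dirichlet(11, 8, 11, 5)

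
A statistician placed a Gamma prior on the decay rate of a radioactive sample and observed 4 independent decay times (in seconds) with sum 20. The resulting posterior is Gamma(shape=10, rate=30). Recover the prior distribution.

Gamma(shape=6, rate=10)

For an exponential likelihood with a Gamma(α, β) prior on the rate, n observations with total T give posterior Gamma(α+n, β+T).
So α = 10 − 4 = 6 and β = 30 − 20 = 10.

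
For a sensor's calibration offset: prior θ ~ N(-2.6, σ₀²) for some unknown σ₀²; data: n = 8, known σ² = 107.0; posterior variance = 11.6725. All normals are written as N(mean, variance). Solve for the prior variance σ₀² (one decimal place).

σ₀² = 91.7

Posterior precision equals prior precision plus data precision: 1/σ_n² = 1/σ₀² + n/σ².
So 1/σ₀² = 1/11.6725 − 8/107.0 = 0.085671 − 0.074766 = 0.010905.
Hence σ₀² = 1/0.010905 ≈ 91.7.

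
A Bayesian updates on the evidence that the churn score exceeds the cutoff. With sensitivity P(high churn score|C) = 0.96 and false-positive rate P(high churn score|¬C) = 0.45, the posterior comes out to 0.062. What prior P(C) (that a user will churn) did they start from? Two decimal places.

Bayes' rule in odds form gives O(C|E) = O(C)·[P(E|C)/P(E|¬C)], hence O(C) = O(C|E)/LR.
Posterior odds = 0.062/(1−0.062) = 0.0661. LR = 0.96/0.45 = 2.1333.
Prior odds = 0.0661/2.1333 = 0.0310, so P(C) = 0.0310/(1+0.0310) ≈ 0.03.

P(C) = 0.03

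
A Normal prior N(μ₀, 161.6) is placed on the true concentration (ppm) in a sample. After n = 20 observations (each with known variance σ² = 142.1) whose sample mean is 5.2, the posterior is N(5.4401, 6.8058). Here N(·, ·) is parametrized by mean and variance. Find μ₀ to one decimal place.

μ₀ = 10.9

The posterior mean is a precision-weighted average: μ_n = (τ₀μ₀ + τ_data·x̄)/(τ₀+τ_data), with τ₀=1/σ₀² and τ_data=n/σ².
Here τ₀ = 1/161.6 = 0.006188 and τ_data = 20/142.1 = 0.140746, so τ_n = 0.146934.
Rearranging for μ₀: μ₀ = (μ_n·τ_n − τ_data·x̄)/τ₀ = (5.4401·0.146934 − 0.140746·5.2) / 0.006188 = 0.067456/0.006188 ≈ 10.9.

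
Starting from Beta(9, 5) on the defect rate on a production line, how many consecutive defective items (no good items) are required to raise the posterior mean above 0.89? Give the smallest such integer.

After k defective items and 0 good items the posterior is Beta(9+k, 5), with mean (9+k)/(9+5+k).
Set (9+k)/(14+k) > 0.89 and solve: k > (0.89·14 − 9)/(1 − 0.89) = 31.455.
The smallest integer exceeding 31.455 is 32.

k = 32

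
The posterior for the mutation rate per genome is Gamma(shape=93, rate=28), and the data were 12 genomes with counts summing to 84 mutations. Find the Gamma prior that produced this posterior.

Gamma–Poisson conjugacy: posterior shape = α + Σxᵢ, posterior rate = β + n.
So α = 93 − 84 = 9 and β = 28 − 12 = 16.

Gamma(shape=9, rate=16)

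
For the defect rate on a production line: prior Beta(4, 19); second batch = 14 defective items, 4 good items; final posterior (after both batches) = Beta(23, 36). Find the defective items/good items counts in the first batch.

5 defective items and 13 good items

Sequential conjugate updates are equivalent to a single update on the pooled data, so total successes = posterior α − prior α and total failures = posterior β − prior β.
Total across both batches: 23−4=19 defective items, 36−19=17 good items.
Subtract the second batch: 19−14=5 defective items and 17−4=13 good items.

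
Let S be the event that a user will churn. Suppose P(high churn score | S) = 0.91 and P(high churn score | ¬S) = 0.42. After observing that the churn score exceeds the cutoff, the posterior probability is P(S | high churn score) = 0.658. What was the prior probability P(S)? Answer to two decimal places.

P(S) = 0.47

Bayes' rule in odds form gives O(S|E) = O(S)·[P(E|S)/P(E|¬S)], hence O(S) = O(S|E)/LR.
Posterior odds = 0.658/(1−0.658) = 1.9240. LR = 0.91/0.42 = 2.1667.
Prior odds = 1.9240/2.1667 = 0.8880, so P(S) = 0.8880/(1+0.8880) ≈ 0.47.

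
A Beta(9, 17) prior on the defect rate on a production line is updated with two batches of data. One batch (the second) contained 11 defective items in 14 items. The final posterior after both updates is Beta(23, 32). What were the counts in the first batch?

3 defective items and 12 good items

Sequential conjugate updates are equivalent to a single update on the pooled data, so total successes = posterior α − prior α and total failures = posterior β − prior β.
Total across both batches: 23−9=14 defective items, 32−17=15 good items.
Subtract the second batch: 14−11=3 defective items and 15−3=12 good items.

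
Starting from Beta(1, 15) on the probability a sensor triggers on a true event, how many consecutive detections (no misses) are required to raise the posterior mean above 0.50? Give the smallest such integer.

After k detections and 0 misses the posterior is Beta(1+k, 15), with mean (1+k)/(1+15+k).
Set (1+k)/(16+k) > 0.50 and solve: k > (0.50·16 − 1)/(1 − 0.50) = 14.000.
The smallest integer exceeding 14.000 is 15, and checking k=15: (16)/(31) = 0.5161 > 0.50.

k = 15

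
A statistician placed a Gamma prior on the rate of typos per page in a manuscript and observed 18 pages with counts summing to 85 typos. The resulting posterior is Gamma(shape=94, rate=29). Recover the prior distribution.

A Gamma(α, β) prior (rate parametrization) on a Poisson rate with n observations summing to S gives posterior Gamma(α+S, β+n).
So α = 94 − 85 = 9 and β = 29 − 18 = 11.

Gamma(shape=9, rate=11)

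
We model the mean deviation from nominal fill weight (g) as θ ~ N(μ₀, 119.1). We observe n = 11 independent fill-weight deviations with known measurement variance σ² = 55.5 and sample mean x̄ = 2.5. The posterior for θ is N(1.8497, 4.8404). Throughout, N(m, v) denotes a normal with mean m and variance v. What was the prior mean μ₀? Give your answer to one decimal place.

μ₀ = -13.5

With known observation variance, the Normal–Normal posterior has precision τ_n = τ₀ + n/σ² and mean μ_n = (τ₀μ₀ + (n/σ²)x̄)/τ_n.
Here τ₀ = 1/119.1 = 0.008396 and τ_data = 11/55.5 = 0.198198, so τ_n = 0.206594.
Rearranging for μ₀: μ₀ = (μ_n·τ_n − τ_data·x̄)/τ₀ = (1.8497·0.206594 − 0.198198·2.5) / 0.008396 = -0.113358/0.008396 ≈ -13.5.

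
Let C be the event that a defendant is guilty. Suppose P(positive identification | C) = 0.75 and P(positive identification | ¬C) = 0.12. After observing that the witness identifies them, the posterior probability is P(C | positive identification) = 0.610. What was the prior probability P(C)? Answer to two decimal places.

Bayes' rule in odds form gives O(C|E) = O(C)·[P(E|C)/P(E|¬C)], hence O(C) = O(C|E)/LR.
Posterior odds = 0.610/(1−0.610) = 1.5641. LR = 0.75/0.12 = 6.2500.
Prior odds = 1.5641/6.2500 = 0.2503, so P(C) = 0.2503/(1+0.2503) ≈ 0.20.

P(C) = 0.20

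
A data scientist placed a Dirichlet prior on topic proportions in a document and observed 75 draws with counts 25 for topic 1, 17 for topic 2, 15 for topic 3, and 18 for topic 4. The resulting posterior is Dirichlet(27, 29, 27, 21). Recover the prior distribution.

For a Dirichlet(α) prior with multinomial counts c, the posterior is Dirichlet(α + c) componentwise.
Subtract each count from the matching posterior parameter: 27−25=2, 29−17=12, 27−15=12, 21−18=3.

Dirichlet(2, 12, 12, 3)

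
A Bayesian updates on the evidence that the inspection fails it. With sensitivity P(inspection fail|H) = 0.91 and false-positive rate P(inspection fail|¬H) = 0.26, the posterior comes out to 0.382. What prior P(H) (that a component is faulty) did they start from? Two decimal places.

Bayes' rule in odds form gives O(H|E) = O(H)·[P(E|H)/P(E|¬H)], hence O(H) = O(H|E)/LR.
Posterior odds = 0.382/(1−0.382) = 0.6181. LR = 0.91/0.26 = 3.5000.
Prior odds = 0.6181/3.5000 = 0.1766, so P(H) = 0.1766/(1+0.1766) ≈ 0.15.

P(H) = 0.15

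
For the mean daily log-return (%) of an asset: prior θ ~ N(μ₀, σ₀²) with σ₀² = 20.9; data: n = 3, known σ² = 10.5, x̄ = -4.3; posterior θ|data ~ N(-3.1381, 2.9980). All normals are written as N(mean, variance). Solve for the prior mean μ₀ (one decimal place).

μ₀ = 3.8

The posterior mean is a precision-weighted average: μ_n = (τ₀μ₀ + τ_data·x̄)/(τ₀+τ_data), with τ₀=1/σ₀² and τ_data=n/σ².
Here τ₀ = 1/20.9 = 0.047847 and τ_data = 3/10.5 = 0.285714, so τ_n = 0.333561.
Rearranging for μ₀: μ₀ = (μ_n·τ_n − τ_data·x̄)/τ₀ = (-3.1381·0.333561 − 0.285714·-4.3) / 0.047847 = 0.181822/0.047847 ≈ 3.8.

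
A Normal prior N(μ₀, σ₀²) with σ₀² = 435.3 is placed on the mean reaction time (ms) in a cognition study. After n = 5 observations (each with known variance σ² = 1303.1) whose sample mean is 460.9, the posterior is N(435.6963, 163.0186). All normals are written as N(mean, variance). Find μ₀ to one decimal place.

μ₀ = 393.6

With known observation variance, the Normal–Normal posterior has precision τ_n = τ₀ + n/σ² and mean μ_n = (τ₀μ₀ + (n/σ²)x̄)/τ_n.
Here τ₀ = 1/435.3 = 0.002297 and τ_data = 5/1303.1 = 0.003837, so τ_n = 0.006134.
Rearranging for μ₀: μ₀ = (μ_n·τ_n − τ_data·x̄)/τ₀ = (435.6963·0.006134 − 0.003837·460.9) / 0.002297 = 0.904088/0.002297 ≈ 393.6.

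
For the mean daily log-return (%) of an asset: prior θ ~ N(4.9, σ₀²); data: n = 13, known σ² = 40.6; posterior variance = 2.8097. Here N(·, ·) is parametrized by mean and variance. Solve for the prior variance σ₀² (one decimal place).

For the Normal–Normal model with known σ², precisions add: τ_n = τ₀ + n/σ².
So 1/σ₀² = 1/2.8097 − 13/40.6 = 0.355910 − 0.320197 = 0.035713.
Hence σ₀² = 1/0.035713 ≈ 28.0.

σ₀² = 28.0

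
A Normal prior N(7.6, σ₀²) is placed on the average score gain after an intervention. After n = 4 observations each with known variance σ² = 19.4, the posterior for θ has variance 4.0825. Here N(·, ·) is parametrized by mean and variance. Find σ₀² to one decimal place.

For the Normal–Normal model with known σ², precisions add: τ_n = τ₀ + n/σ².
So 1/σ₀² = 1/4.0825 − 4/19.4 = 0.244948 − 0.206186 = 0.038762.
Hence σ₀² = 1/0.038762 ≈ 25.8.

σ₀² = 25.8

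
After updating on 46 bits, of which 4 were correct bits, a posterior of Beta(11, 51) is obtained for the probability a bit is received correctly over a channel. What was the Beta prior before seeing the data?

Under Beta–binomial conjugacy the posterior parameters are (a+s, b+f).
Subtract the data counts: 11−4=7, 51−42=9.

Beta(7, 9)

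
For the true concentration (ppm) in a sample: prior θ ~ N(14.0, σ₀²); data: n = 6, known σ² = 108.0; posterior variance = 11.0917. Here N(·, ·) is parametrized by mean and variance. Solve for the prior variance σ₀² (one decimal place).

Posterior precision equals prior precision plus data precision: 1/σ_n² = 1/σ₀² + n/σ².
So 1/σ₀² = 1/11.0917 − 6/108.0 = 0.090158 − 0.055556 = 0.034602.
Hence σ₀² = 1/0.034602 ≈ 28.9.

σ₀² = 28.9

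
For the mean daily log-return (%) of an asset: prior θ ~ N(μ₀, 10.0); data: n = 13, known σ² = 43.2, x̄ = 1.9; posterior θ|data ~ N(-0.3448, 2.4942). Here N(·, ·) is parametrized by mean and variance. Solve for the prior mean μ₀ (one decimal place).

The posterior mean is a precision-weighted average: μ_n = (τ₀μ₀ + τ_data·x̄)/(τ₀+τ_data), with τ₀=1/σ₀² and τ_data=n/σ².
Here τ₀ = 1/10.0 = 0.100000 and τ_data = 13/43.2 = 0.300926, so τ_n = 0.400926.
Rearranging for μ₀: μ₀ = (μ_n·τ_n − τ_data·x̄)/τ₀ = (-0.3448·0.400926 − 0.300926·1.9) / 0.100000 = -0.709999/0.100000 ≈ -7.1.

μ₀ = -7.1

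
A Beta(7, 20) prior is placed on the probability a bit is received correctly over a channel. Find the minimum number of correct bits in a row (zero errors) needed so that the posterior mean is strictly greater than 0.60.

k = 24

After k correct bits and 0 errors the posterior is Beta(7+k, 20), with mean (7+k)/(7+20+k).
Set (7+k)/(27+k) > 0.60 and solve: k > (0.60·27 − 7)/(1 − 0.60) = 23.000.
The smallest integer exceeding 23.000 is 24, and checking k=24: (31)/(51) = 0.6078 > 0.60.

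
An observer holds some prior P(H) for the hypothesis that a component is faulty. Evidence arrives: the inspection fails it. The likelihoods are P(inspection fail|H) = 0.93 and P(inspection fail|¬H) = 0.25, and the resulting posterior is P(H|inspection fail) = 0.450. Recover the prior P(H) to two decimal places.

P(H) = 0.18

Bayes' rule in odds form gives O(H|E) = O(H)·[P(E|H)/P(E|¬H)], hence O(H) = O(H|E)/LR.
Posterior odds = 0.450/(1−0.450) = 0.8182. LR = 0.93/0.25 = 3.7200.
Prior odds = 0.8182/3.7200 = 0.2199, so P(H) = 0.2199/(1+0.2199) ≈ 0.18.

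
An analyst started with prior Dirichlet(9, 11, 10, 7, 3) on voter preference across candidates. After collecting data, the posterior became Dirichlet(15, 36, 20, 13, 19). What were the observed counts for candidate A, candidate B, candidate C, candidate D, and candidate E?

counts (6, 25, 10, 6, 16)

For a Dirichlet(α) prior with multinomial counts c, the posterior is Dirichlet(α + c) componentwise.
Counts are posterior − prior componentwise: 15−9=6, 36−11=25, 20−10=10, 13−7=6, 19−3=16.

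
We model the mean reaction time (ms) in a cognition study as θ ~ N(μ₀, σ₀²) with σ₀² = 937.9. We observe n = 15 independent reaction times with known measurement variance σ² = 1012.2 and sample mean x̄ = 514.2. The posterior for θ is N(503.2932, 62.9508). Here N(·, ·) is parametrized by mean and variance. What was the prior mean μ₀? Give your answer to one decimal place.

With known observation variance, the Normal–Normal posterior has precision τ_n = τ₀ + n/σ² and mean μ_n = (τ₀μ₀ + (n/σ²)x̄)/τ_n.
Here τ₀ = 1/937.9 = 0.001066 and τ_data = 15/1012.2 = 0.014819, so τ_n = 0.015885.
Rearranging for μ₀: μ₀ = (μ_n·τ_n − τ_data·x̄)/τ₀ = (503.2932·0.015885 − 0.014819·514.2) / 0.001066 = 0.374883/0.001066 ≈ 351.7.

μ₀ = 351.7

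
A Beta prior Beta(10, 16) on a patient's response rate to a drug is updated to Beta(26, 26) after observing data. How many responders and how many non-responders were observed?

Under Beta–binomial conjugacy the posterior parameters are (a+s, b+f).
So s = 26 − 10 = 16 and f = 26 − 16 = 10.

16 responders and 10 non-responders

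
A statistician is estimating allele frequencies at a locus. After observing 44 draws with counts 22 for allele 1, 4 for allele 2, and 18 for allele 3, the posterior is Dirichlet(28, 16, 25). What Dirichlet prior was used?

Dirichlet(6, 12, 7)

For a Dirichlet(α) prior with multinomial counts c, the posterior is Dirichlet(α + c) componentwise.
Subtract each count from the matching posterior parameter: 28−22=6, 16−4=12, 25−18=7.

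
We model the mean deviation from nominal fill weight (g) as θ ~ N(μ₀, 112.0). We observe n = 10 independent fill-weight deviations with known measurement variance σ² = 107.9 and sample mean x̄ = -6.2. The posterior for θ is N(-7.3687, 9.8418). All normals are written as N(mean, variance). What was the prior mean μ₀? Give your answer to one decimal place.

μ₀ = -19.5

With known observation variance, the Normal–Normal posterior has precision τ_n = τ₀ + n/σ² and mean μ_n = (τ₀μ₀ + (n/σ²)x̄)/τ_n.
Here τ₀ = 1/112.0 = 0.008929 and τ_data = 10/107.9 = 0.092678, so τ_n = 0.101607.
Rearranging for μ₀: μ₀ = (μ_n·τ_n − τ_data·x̄)/τ₀ = (-7.3687·0.101607 − 0.092678·-6.2) / 0.008929 = -0.174108/0.008929 ≈ -19.5.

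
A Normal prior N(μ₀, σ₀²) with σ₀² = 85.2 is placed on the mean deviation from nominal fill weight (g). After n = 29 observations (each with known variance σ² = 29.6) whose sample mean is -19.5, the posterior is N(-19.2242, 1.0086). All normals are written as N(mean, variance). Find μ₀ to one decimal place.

The posterior mean is a precision-weighted average: μ_n = (τ₀μ₀ + τ_data·x̄)/(τ₀+τ_data), with τ₀=1/σ₀² and τ_data=n/σ².
Here τ₀ = 1/85.2 = 0.011737 and τ_data = 29/29.6 = 0.979730, so τ_n = 0.991467.
Rearranging for μ₀: μ₀ = (μ_n·τ_n − τ_data·x̄)/τ₀ = (-19.2242·0.991467 − 0.979730·-19.5) / 0.011737 = 0.044575/0.011737 ≈ 3.8.

μ₀ = 3.8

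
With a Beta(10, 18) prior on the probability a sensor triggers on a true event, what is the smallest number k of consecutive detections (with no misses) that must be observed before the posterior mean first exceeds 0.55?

k = 13

After k detections and 0 misses the posterior is Beta(10+k, 18), with mean (10+k)/(10+18+k).
Set (10+k)/(28+k) > 0.55 and solve: k > (0.55·28 − 10)/(1 − 0.55) = 12.000.
The smallest integer exceeding 12.000 is 13, and checking k=13: (23)/(41) = 0.5610 > 0.55.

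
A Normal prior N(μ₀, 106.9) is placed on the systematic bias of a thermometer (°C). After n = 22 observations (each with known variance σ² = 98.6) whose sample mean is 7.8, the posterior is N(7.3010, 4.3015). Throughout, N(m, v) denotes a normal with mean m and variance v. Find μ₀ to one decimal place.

With known observation variance, the Normal–Normal posterior has precision τ_n = τ₀ + n/σ² and mean μ_n = (τ₀μ₀ + (n/σ²)x̄)/τ_n.
Here τ₀ = 1/106.9 = 0.009355 and τ_data = 22/98.6 = 0.223124, so τ_n = 0.232479.
Rearranging for μ₀: μ₀ = (μ_n·τ_n − τ_data·x̄)/τ₀ = (7.3010·0.232479 − 0.223124·7.8) / 0.009355 = -0.043038/0.009355 ≈ -4.6.

μ₀ = -4.6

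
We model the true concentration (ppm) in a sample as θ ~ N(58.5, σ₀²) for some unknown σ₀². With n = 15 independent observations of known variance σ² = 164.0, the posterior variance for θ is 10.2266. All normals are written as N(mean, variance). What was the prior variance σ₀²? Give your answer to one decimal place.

σ₀² = 158.2

For the Normal–Normal model with known σ², precisions add: τ_n = τ₀ + n/σ².
So 1/σ₀² = 1/10.2266 − 15/164.0 = 0.097784 − 0.091463 = 0.006321.
Hence σ₀² = 1/0.006321 ≈ 158.2.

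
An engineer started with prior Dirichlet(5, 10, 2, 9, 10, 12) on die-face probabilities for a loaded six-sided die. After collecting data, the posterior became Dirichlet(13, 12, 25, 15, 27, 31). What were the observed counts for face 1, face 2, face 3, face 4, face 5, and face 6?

counts (8, 2, 23, 6, 17, 19)

For a Dirichlet(α) prior with multinomial counts c, the posterior is Dirichlet(α + c) componentwise.
Counts are posterior − prior componentwise: 13−5=8, 12−10=2, 25−2=23, 15−9=6, 27−10=17, 31−12=19.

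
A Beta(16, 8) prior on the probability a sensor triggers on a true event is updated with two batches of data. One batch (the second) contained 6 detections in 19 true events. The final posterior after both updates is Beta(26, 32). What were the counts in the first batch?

Sequential conjugate updates are equivalent to a single update on the pooled data, so total successes = posterior α − prior α and total failures = posterior β − prior β.
Total across both batches: 26−16=10 detections, 32−8=24 misses.
Subtract the second batch: 10−6=4 detections and 24−13=11 misses.

4 detections and 11 misses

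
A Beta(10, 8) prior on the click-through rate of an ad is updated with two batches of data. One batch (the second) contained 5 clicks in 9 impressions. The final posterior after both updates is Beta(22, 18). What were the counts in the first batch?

7 clicks and 6 non-clicks

Because Beta–binomial updating is additive in the counts, the combined data contributed (α_post−α_prior, β_post−β_prior) successes and failures.
Total across both batches: 22−10=12 clicks, 18−8=10 non-clicks.
Subtract the second batch: 12−5=7 clicks and 10−4=6 non-clicks.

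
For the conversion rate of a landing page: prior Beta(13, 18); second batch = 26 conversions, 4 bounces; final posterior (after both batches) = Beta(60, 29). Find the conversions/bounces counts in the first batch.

Sequential conjugate updates are equivalent to a single update on the pooled data, so total successes = posterior α − prior α and total failures = posterior β − prior β.
Total across both batches: 60−13=47 conversions, 29−18=11 bounces.
Subtract the second batch: 47−26=21 conversions and 11−4=7 bounces.

21 conversions and 7 bounces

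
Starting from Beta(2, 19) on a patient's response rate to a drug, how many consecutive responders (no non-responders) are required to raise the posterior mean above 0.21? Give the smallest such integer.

k = 4

After k responders and 0 non-responders the posterior is Beta(2+k, 19), with mean (2+k)/(2+19+k).
Set (2+k)/(21+k) > 0.21 and solve: k > (0.21·21 − 2)/(1 − 0.21) = 3.051.
The smallest integer exceeding 3.051 is 4, and checking k=4: (6)/(25) = 0.2400 > 0.21.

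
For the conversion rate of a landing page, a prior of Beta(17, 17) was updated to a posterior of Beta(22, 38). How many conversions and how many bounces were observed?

5 conversions and 21 bounces

Beta is conjugate to the binomial likelihood: posterior = Beta(a+s, b+f).
Match parameters: s=22−17=5, f=38−17=21.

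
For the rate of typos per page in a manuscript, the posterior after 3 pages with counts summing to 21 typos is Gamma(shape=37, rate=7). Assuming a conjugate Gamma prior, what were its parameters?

Gamma(shape=16, rate=4)

A Gamma(α, β) prior (rate parametrization) on a Poisson rate with n observations summing to S gives posterior Gamma(α+S, β+n).
So α = 37 − 21 = 16 and β = 7 − 3 = 4.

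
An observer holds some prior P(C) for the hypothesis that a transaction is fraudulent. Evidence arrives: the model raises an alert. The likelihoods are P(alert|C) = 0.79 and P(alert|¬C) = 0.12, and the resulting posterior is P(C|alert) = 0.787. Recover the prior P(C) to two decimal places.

P(C) = 0.36

In odds form, posterior odds = prior odds × likelihood ratio, so prior odds = posterior odds ÷ LR.
Posterior odds = 0.787/(1−0.787) = 3.6948. LR = 0.79/0.12 = 6.5833.
Prior odds = 3.6948/6.5833 = 0.5612, so P(C) = 0.5612/(1+0.5612) ≈ 0.36.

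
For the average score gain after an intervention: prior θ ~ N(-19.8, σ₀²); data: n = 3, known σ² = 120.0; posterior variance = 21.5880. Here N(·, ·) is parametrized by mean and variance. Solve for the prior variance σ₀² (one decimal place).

σ₀² = 46.9

Posterior precision equals prior precision plus data precision: 1/σ_n² = 1/σ₀² + n/σ².
So 1/σ₀² = 1/21.5880 − 3/120.0 = 0.046322 − 0.025000 = 0.021322.
Hence σ₀² = 1/0.021322 ≈ 46.9.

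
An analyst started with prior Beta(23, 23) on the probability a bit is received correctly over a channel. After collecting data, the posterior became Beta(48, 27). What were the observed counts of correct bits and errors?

25 correct bits and 4 errors

Under Beta–binomial conjugacy the posterior parameters are (a+s, b+f).
Match parameters: s=48−23=25, f=27−23=4.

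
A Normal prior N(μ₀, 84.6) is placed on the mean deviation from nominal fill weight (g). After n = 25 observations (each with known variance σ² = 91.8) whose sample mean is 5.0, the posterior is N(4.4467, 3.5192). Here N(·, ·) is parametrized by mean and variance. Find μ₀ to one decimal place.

μ₀ = -8.3

The posterior mean is a precision-weighted average: μ_n = (τ₀μ₀ + τ_data·x̄)/(τ₀+τ_data), with τ₀=1/σ₀² and τ_data=n/σ².
Here τ₀ = 1/84.6 = 0.011820 and τ_data = 25/91.8 = 0.272331, so τ_n = 0.284151.
Rearranging for μ₀: μ₀ = (μ_n·τ_n − τ_data·x̄)/τ₀ = (4.4467·0.284151 − 0.272331·5.0) / 0.011820 = -0.098121/0.011820 ≈ -8.3.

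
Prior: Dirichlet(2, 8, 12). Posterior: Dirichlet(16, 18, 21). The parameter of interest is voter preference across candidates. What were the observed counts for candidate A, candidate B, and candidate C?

For a Dirichlet(α) prior with multinomial counts c, the posterior is Dirichlet(α + c) componentwise.
Counts are posterior − prior componentwise: 16−2=14, 18−8=10, 21−12=9.

counts (14, 10, 9)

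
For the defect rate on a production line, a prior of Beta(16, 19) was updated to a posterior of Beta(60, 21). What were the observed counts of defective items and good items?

Beta is conjugate to the binomial likelihood: posterior = Beta(α+s, β+f).
Match parameters: s=60−16=44, f=21−19=2.

44 defective items and 2 good items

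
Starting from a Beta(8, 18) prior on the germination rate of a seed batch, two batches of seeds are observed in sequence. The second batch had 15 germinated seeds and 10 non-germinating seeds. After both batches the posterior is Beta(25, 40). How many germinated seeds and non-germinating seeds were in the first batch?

Sequential conjugate updates are equivalent to a single update on the pooled data, so total successes = posterior α − prior α and total failures = posterior β − prior β.
Total across both batches: 25−8=17 germinated seeds, 40−18=22 non-germinating seeds.
Subtract the second batch: 17−15=2 germinated seeds and 22−10=12 non-germinating seeds.

2 germinated seeds and 12 non-germinating seeds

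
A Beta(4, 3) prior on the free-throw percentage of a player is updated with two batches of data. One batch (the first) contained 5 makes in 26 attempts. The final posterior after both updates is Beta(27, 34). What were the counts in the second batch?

Sequential conjugate updates are equivalent to a single update on the pooled data, so total successes = posterior α − prior α and total failures = posterior β − prior β.
Total across both batches: 27−4=23 makes, 34−3=31 misses.
Subtract the first batch: 23−5=18 makes and 31−21=10 misses.

18 makes and 10 misses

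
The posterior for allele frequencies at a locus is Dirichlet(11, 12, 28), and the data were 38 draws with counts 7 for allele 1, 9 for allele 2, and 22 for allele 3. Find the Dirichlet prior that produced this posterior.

For a Dirichlet(α) prior with multinomial counts c, the posterior is Dirichlet(α + c) componentwise.
Subtract each count from the matching posterior parameter: 11−7=4, 12−9=3, 28−22=6.

Dirichlet(4, 3, 6)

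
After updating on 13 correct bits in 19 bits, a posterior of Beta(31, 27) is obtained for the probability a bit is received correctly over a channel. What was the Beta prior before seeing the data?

Under Beta–binomial conjugacy the posterior parameters are (α+s, β+f).
Subtract the data counts: 31−13=18, 27−6=21.

Beta(18, 21)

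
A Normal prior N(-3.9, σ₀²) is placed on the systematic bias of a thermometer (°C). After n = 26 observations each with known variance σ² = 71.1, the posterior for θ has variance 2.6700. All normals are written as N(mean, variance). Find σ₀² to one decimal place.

Posterior precision equals prior precision plus data precision: 1/σ_n² = 1/σ₀² + n/σ².
So 1/σ₀² = 1/2.6700 − 26/71.1 = 0.374532 − 0.365682 = 0.008850.
Hence σ₀² = 1/0.008850 ≈ 113.0.

σ₀² = 113.0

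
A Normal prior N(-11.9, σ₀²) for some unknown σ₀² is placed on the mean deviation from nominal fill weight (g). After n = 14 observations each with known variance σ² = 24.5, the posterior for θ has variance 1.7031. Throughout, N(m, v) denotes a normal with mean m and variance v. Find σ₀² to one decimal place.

σ₀² = 63.5

For the Normal–Normal model with known σ², precisions add: τ_n = τ₀ + n/σ².
So 1/σ₀² = 1/1.7031 − 14/24.5 = 0.587165 − 0.571429 = 0.015736.
Hence σ₀² = 1/0.015736 ≈ 63.5.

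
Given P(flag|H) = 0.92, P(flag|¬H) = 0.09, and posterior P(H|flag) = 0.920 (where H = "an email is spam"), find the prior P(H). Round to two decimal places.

P(H) = 0.53

In odds form, posterior odds = prior odds × likelihood ratio, so prior odds = posterior odds ÷ LR.
Posterior odds = 0.920/(1−0.920) = 11.5000. LR = 0.92/0.09 = 10.2222.
Prior odds = 11.5000/10.2222 = 1.1250, so P(H) = 1.1250/(1+1.1250) ≈ 0.53.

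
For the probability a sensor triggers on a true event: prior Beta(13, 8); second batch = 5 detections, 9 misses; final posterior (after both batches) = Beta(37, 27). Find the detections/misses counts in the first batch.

Sequential conjugate updates are equivalent to a single update on the pooled data, so total successes = posterior α − prior α and total failures = posterior β − prior β.
Total across both batches: 37−13=24 detections, 27−8=19 misses.
Subtract the second batch: 24−5=19 detections and 19−9=10 misses.

19 detections and 10 misses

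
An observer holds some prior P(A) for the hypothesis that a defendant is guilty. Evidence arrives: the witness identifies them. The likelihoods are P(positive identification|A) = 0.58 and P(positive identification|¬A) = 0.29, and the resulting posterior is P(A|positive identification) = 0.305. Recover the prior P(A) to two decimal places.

In odds form, posterior odds = prior odds × likelihood ratio, so prior odds = posterior odds ÷ LR.
Posterior odds = 0.305/(1−0.305) = 0.4388. LR = 0.58/0.29 = 2.0000.
Prior odds = 0.4388/2.0000 = 0.2194, so P(A) = 0.2194/(1+0.2194) ≈ 0.18.

P(A) = 0.18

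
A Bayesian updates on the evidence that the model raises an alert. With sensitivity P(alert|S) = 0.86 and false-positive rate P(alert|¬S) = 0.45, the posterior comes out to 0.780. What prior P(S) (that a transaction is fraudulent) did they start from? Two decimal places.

Bayes' rule in odds form gives O(S|E) = O(S)·[P(E|S)/P(E|¬S)], hence O(S) = O(S|E)/LR.
Posterior odds = 0.780/(1−0.780) = 3.5455. LR = 0.86/0.45 = 1.9111.
Prior odds = 3.5455/1.9111 = 1.8552, so P(S) = 1.8552/(1+1.8552) ≈ 0.65.

P(S) = 0.65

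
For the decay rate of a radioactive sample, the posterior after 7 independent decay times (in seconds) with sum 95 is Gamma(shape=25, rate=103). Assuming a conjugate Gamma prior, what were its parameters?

Gamma–exponential conjugacy: posterior shape = α + n, posterior rate = β + Σtᵢ.
So α = 25 − 7 = 18 and β = 103 − 95 = 8.

Gamma(shape=18, rate=8)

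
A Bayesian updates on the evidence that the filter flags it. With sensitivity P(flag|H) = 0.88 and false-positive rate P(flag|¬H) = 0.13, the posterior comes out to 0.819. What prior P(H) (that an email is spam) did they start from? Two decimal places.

P(H) = 0.40

In odds form, posterior odds = prior odds × likelihood ratio, so prior odds = posterior odds ÷ LR.
Posterior odds = 0.819/(1−0.819) = 4.5249. LR = 0.88/0.13 = 6.7692.
Prior odds = 4.5249/6.7692 = 0.6685, so P(H) = 0.6685/(1+0.6685) ≈ 0.40.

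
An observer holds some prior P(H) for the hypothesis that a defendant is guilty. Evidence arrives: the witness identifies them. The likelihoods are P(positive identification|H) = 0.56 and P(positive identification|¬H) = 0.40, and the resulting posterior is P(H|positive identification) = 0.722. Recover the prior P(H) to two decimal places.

Bayes' rule in odds form gives O(H|E) = O(H)·[P(E|H)/P(E|¬H)], hence O(H) = O(H|E)/LR.
Posterior odds = 0.722/(1−0.722) = 2.5971. LR = 0.56/0.40 = 1.4000.
Prior odds = 2.5971/1.4000 = 1.8551, so P(H) = 1.8551/(1+1.8551) ≈ 0.65.

P(H) = 0.65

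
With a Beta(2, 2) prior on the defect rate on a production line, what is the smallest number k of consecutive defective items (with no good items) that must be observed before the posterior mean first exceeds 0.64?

k = 2

After k defective items and 0 good items the posterior is Beta(2+k, 2), with mean (2+k)/(2+2+k).
Set (2+k)/(4+k) > 0.64 and solve: k > (0.64·4 − 2)/(1 − 0.64) = 1.556.
The smallest integer exceeding 1.556 is 2, and checking k=2: (4)/(6) = 0.6667 > 0.64.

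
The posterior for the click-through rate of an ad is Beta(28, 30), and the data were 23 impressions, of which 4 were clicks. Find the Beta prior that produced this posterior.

A Beta(α, β) prior with s successes and f failures in binomial data gives a Beta(α+s, β+f) posterior.
Subtract the data counts: 28−4=24, 30−19=11.

Beta(24, 11)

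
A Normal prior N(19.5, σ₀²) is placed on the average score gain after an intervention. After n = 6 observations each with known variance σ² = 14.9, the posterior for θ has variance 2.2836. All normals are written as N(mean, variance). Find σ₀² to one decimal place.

σ₀² = 28.4

For the Normal–Normal model with known σ², precisions add: τ_n = τ₀ + n/σ².
So 1/σ₀² = 1/2.2836 − 6/14.9 = 0.437905 − 0.402685 = 0.035220.
Hence σ₀² = 1/0.035220 ≈ 28.4.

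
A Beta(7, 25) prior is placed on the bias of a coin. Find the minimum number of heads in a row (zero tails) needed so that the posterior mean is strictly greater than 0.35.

After k heads and 0 tails the posterior is Beta(7+k, 25), with mean (7+k)/(7+25+k).
Set (7+k)/(32+k) > 0.35 and solve: k > (0.35·32 − 7)/(1 − 0.35) = 6.462.
The smallest integer exceeding 6.462 is 7.

k = 7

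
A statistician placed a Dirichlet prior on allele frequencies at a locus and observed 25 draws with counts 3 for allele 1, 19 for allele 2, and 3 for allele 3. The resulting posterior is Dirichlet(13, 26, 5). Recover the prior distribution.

For a Dirichlet(α) prior with multinomial counts c, the posterior is Dirichlet(α + c) componentwise.
Subtract each count from the matching posterior parameter: 13−3=10, 26−19=7, 5−3=2.

Dirichlet(10, 7, 2)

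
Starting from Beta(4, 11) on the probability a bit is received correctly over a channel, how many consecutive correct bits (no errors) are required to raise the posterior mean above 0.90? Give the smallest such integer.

After k correct bits and 0 errors the posterior is Beta(4+k, 11), with mean (4+k)/(4+11+k).
Set (4+k)/(15+k) > 0.90 and solve: k > (0.90·15 − 4)/(1 − 0.90) = 95.000.
The smallest integer exceeding 95.000 is 96.

k = 96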